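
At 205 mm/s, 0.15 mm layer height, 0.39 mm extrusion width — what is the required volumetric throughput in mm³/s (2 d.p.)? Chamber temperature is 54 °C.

Bead cross-section = 0.15 × 0.39, so 0.0585 mm².
Q = v·A = 205 × 0.0585 = 11.99 mm³/s.

11.99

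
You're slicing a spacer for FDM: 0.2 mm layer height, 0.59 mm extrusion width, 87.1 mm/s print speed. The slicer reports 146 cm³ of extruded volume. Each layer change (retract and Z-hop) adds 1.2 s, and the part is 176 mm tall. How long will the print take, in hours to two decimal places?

4.24 hours

Line area = 0.2 × 0.59 = 0.118 mm².
Path length: 146000 mm³ / 0.118 mm² → 1237288.1 mm.
Print-move time = 1237288.1 / 87.1, so 14205.4 s.
Layer count = ceil(176 / 0.2) = 880.
Z-hop total = 880 × 1.2, so 1056 s.
Total = 14205.4 + 1056 = 15261.4 s = 4.24 hours.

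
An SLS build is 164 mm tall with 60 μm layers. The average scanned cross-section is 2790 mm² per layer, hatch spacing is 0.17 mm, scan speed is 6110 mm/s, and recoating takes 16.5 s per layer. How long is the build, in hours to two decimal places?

14.57 hours

Layers = ⌈164/0.06⌉ = 2734.
Scan path per layer: 2790 / 0.17 → 16411.8 mm.
Scan time per layer = 16411.8 / 6110, so 2.6861 s.
Per-layer time: 2.6861 + 16.5 → 19.1861 s.
2734 layers × 19.1861 s/layer = 52454.7974 s, i.e. 14.57 hours.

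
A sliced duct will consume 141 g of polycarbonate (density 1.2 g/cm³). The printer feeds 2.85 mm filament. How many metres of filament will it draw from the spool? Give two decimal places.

18.42 m

Extruded volume: 141/1.2 = 117.5 cm³ (117500 mm³).
Filament cross-section = π × (2.85/2)² = 6.3794 mm².
Length = 117500 / 6.3794 = 18418.66 mm = 18.42 m.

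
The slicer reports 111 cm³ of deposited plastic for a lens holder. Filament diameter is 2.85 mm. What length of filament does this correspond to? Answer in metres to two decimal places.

A = π r² = π × 1.425² = 6.3794 mm².
Length = 111 cm³ / 6.3794 mm² = 111000 / 6.3794 = 17399.76 mm = 17.40 m.

17.40 m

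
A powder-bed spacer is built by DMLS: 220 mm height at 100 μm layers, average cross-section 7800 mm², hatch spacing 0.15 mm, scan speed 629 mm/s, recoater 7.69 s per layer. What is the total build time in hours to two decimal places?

Number of layers: 220 / 0.1 → 2200 (rounded up).
Scan path per layer: 7800 / 0.15 → 52000 mm.
Laser time per layer = 52000 / 629 = 82.6709 s.
Time per layer = 82.6709 + 7.69, so 90.3609 s.
Total: 2200 × 90.3609 s = 198793.98 s → 55.22 hours.

55.22 hours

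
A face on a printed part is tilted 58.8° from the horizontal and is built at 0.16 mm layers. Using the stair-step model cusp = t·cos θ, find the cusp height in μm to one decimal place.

82.9 μm

cos(58.8°) = 0.5180, so cusp = 0.16 × 0.5180 = 0.08288 mm → 82.9 μm.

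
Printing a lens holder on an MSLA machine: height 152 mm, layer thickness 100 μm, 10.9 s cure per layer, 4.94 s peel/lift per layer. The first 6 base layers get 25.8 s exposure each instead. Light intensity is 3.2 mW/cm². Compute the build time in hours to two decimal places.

6.71 hours

Number of layers: 152 / 0.1 → 1520 (rounded up).
Base layers: 6 × (25.8 + 4.94) → 184.44 s.
Remaining layers: 1514 × (10.9 + 4.94) → 23981.76 s.
Total = 184.44 + 23981.76 = 24166.2 s = 6.71 hours.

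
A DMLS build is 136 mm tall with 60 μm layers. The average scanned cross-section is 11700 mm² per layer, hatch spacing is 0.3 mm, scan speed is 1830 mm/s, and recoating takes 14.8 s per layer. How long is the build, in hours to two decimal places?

22.74 hours

Layers = ⌈136/0.06⌉ = 2267.
Scan path per layer: 11700 / 0.3 → 39000 mm.
Per-layer scan time = 39000 / 1830 = 21.3115 s.
Layer cycle: 21.3115 + 14.8 → 36.1115 s.
Build time = 2267 × 36.1115 = 81864.7705 s = 22.74 hours.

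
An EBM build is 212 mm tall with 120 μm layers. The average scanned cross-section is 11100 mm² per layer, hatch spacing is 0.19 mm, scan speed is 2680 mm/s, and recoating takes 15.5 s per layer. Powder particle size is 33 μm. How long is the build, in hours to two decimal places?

Layer count = ceil(212 / 0.12) = 1767.
Hatch length per layer = 11100 / 0.19, so 58421.1 mm.
Per-layer scan time = 58421.1 / 2680, so 21.7989 s.
Time per layer: 21.7989 + 15.5 → 37.2989 s.
Total: 1767 × 37.2989 s = 65907.1563 s → 18.31 hours.

18.31 hours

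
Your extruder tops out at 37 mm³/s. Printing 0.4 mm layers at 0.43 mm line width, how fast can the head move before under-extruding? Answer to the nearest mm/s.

A: 0.4 × 0.43 → 0.172 mm².
Max speed = 37 / 0.172 = 215.12 ≈ 215 mm/s.

215 mm/s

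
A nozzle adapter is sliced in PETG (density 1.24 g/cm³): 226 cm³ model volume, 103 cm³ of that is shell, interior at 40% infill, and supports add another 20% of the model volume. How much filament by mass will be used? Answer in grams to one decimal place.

244.8 g

Interior volume = 226 − 103 = 123 cm³.
Infill volume = 0.40 × 123, so 49.2 cm³.
Support = 0.20 × 226 = 45.2 cm³.
Deposited volume = 103 + 49.2 + 45.2, so 197.4 cm³.
Mass = 197.4 × 1.24, so 244.776 g.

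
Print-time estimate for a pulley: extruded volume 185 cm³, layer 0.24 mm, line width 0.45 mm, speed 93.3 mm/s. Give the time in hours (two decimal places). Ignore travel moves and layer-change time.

5.10 hours

Bead cross-section: 0.24 × 0.45 → 0.108 mm².
Toolpath length = 185 cm³ / 0.108 mm² = 185000 / 0.108 = 1712963 mm.
Print-move time: 1712963 / 93.3 → 18359.7 s.
In the requested units: 18359.7 s = 5.10 hours.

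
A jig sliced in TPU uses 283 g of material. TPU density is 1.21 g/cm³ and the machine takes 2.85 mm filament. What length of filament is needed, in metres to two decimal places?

36.66 m

Extruded volume: 283/1.21 = 233.8843 cm³ (233884.3 mm³).
Filament cross-section = π × (2.85/2)² = 6.3794 mm².
Length = 233884.3 / 6.3794 = 36662.43 mm = 36.66 m.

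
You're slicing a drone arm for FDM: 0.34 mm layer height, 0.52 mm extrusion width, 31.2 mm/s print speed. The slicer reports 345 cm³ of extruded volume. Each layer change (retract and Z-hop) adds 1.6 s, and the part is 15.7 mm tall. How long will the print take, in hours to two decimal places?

Line area = 0.34 × 0.52, so 0.1768 mm².
Total extruded path = 345000/0.1768 = 1951357.5 mm.
Print-move time: 1951357.5 / 31.2 → 62543.5 s.
Layers = ⌈15.7/0.34⌉ = 47.
Layer-change overhead: 47 × 1.6 → 75.2 s.
Total = 62543.5 + 75.2 = 62618.7 s = 17.39 hours.

17.39 hours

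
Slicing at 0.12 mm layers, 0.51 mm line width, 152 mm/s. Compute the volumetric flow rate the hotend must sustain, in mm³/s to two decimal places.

Extrusion cross-section = 0.12 × 0.51 = 0.0612 mm².
Volumetric flow = 152 × 0.0612 = 9.30 mm³/s.

9.30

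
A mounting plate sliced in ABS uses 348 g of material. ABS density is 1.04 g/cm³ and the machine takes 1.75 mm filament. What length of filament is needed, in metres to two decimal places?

Volume = 348 g / 1.04 g·cm⁻³ = 334.6154 cm³ = 334615.4 mm³.
A = π r² = π × 0.875² = 2.4053 mm².
L = V/A = 334615.4/2.4053 = 139115.87 mm → 139.12 m.

139.12 m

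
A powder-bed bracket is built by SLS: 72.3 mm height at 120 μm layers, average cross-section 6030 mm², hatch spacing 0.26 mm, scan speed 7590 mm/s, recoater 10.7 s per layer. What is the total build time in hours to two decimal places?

Layer count = ceil(72.3 / 0.12) = 603.
Scan path per layer = 6030 / 0.26, so 23192.3 mm.
Scan time per layer = 23192.3 / 7590, so 3.0556 s.
Layer cycle = 3.0556 + 10.7 = 13.7556 s.
Build time = 603 × 13.7556 = 8294.6268 s = 2.30 hours.

2.30 hours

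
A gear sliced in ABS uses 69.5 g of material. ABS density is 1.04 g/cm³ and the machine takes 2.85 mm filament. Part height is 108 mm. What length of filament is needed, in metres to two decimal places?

10.48 m

Volume = 69.5 g / 1.04 g·cm⁻³ = 66.8269 cm³ = 66826.9 mm³.
Cross-section of 2.85 mm filament: π·(2.85/2)² = 6.3794 mm².
Length = 66826.9 / 6.3794 = 10475.42 mm = 10.48 m.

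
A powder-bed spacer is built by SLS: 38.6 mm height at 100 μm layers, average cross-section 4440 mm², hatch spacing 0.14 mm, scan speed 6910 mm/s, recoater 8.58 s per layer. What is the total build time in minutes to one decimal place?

84.7 minutes

Number of layers: 38.6 / 0.1 → 386 (rounded up).
Scan path per layer: 4440 / 0.14 → 31714.3 mm.
Scan time per layer = 31714.3 / 6910 = 4.5896 s.
Time per layer: 4.5896 + 8.58 → 13.1696 s.
Total: 386 × 13.1696 s = 5083.4656 s → 84.7 minutes.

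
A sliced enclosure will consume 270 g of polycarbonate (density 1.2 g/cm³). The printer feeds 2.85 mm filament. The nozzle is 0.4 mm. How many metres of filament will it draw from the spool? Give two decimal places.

Extruded volume: 270/1.2 = 225 cm³ (225000 mm³).
A = π r² = π × 1.425² = 6.3794 mm².
Length = 225000 / 6.3794 = 35269.77 mm = 35.27 m.

35.27 m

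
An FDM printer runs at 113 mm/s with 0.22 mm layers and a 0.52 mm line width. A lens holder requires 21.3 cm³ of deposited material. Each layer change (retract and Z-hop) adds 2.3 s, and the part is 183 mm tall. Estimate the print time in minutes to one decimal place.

Bead cross-section: 0.22 × 0.52 → 0.1144 mm².
Toolpath length = 21.3 cm³ / 0.1144 mm² = 21300 / 0.1144 = 186188.8 mm.
Time extruding = 186188.8 / 113, so 1647.7 s.
Layer count = ceil(183 / 0.22) = 832.
Layer-change overhead = 832 × 2.3, so 1913.6 s.
Altogether 1647.7 + 1913.6 = 3561.3 s, i.e. 59.4 minutes.

59.4 minutes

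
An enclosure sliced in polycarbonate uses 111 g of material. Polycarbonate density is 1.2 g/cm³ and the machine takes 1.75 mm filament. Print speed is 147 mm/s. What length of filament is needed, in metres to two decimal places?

Extruded volume: 111/1.2 = 92.5 cm³ (92500 mm³).
Cross-section of 1.75 mm filament: π·(1.75/2)² = 2.4053 mm².
L = V/A = 92500/2.4053 = 38456.74 mm → 38.46 m.

38.46 m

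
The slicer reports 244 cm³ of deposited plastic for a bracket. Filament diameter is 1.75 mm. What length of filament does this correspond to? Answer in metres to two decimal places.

101.44 m

Cross-section of 1.75 mm filament: π·(1.75/2)² = 2.4053 mm².
L = 244000 mm³ / 2.4053 mm² = 101442.65 mm, i.e. 101.44 m.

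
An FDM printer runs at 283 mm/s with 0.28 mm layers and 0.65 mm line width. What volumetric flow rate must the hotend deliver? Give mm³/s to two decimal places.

51.51

Bead cross-section = 0.28 × 0.65 = 0.182 mm².
Q = v·A = 283 × 0.182 = 51.51 mm³/s.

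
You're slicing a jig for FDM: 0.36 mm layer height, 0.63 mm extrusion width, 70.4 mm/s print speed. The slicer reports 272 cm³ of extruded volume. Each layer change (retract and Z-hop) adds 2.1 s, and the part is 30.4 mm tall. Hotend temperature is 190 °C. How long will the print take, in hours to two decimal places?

4.78 hours

Extrusion cross-section = 0.36 × 0.63 = 0.2268 mm².
Toolpath length = 272 cm³ / 0.2268 mm² = 272000 / 0.2268 = 1199294.5 mm.
Print-move time: 1199294.5 / 70.4 → 17035.4 s.
Layers = ⌈30.4/0.36⌉ = 85.
Non-print overhead = 85 × 2.1 = 178.5 s.
Total = 17035.4 + 178.5 = 17213.9 s = 4.78 hours.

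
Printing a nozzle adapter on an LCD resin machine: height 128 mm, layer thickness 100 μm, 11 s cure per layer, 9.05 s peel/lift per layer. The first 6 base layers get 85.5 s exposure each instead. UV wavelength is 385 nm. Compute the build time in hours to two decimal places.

Number of layers: 128 / 0.1 → 1280 (rounded up).
Burn-in layers: 6 × (85.5 + 9.05) → 567.3 s.
Regular layers = 1274 × (11 + 9.05) = 25543.7 s.
Total = 567.3 + 25543.7 = 26111 s = 7.25 hours.

7.25 hours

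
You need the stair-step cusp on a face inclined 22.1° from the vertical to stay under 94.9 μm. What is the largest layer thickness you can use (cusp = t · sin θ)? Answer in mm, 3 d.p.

Layer height = cusp / sin(22.1°) = 0.0949 / 0.3762 = 0.252 mm.

0.252 mm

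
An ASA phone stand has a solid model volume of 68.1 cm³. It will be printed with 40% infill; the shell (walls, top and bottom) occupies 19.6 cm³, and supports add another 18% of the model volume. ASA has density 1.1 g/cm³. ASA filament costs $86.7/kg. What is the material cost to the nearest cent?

$4.89

Infill region: 68.1 − 19.6 → 48.5 cm³.
Deposited infill = 0.40 × 48.5 = 19.4 cm³.
Support: 0.18 × 68.1 → 12.258 cm³.
Deposited volume = 19.6 + 19.4 + 12.258, so 51.258 cm³.
Mass = 51.258 × 1.1, so 56.3838 g.
At $86.7/kg: 56.3838/1000 × 86.7 = $4.89.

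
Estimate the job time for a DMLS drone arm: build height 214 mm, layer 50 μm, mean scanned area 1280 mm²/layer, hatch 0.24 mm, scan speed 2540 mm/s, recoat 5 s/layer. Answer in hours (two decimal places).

Layer count = ceil(214 / 0.05) = 4280.
Hatch length per layer = 1280 / 0.24, so 5333.3 mm.
Scan time per layer = 5333.3 / 2540, so 2.0997 s.
Layer cycle = 2.0997 + 5, so 7.0997 s.
4280 layers × 7.0997 s/layer = 30386.716 s, i.e. 8.44 hours.

8.44 hours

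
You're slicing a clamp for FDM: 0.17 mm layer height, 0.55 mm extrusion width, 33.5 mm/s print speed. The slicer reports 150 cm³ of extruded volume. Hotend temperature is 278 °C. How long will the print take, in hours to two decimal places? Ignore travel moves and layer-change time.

13.30 hours

Bead cross-section: 0.17 × 0.55 → 0.0935 mm².
Total extruded path = 150000/0.0935 = 1604278.1 mm.
Time extruding: 1604278.1 / 33.5 → 47888.9 s.
In the requested units: 47888.9 s = 13.30 hours.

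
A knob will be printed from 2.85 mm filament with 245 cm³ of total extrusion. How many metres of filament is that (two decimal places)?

38.40 m

Filament cross-section = π × (2.85/2)² = 6.3794 mm².
L = 245000 mm³ / 6.3794 mm² = 38404.87 mm, i.e. 38.40 m.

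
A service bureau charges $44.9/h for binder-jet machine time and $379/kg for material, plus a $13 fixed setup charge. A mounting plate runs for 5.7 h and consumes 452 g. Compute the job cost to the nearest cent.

Time charge = 44.9 × 5.7, so $255.93.
Material cost: 379 × 452/1000 → $171.308.
Total = 255.93 + 171.308 + 13 = 440.238 ≈ $440.24.

$440.24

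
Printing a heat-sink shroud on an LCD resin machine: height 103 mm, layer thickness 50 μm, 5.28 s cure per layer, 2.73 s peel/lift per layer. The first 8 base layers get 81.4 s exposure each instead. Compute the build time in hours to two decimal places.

4.75 hours

Number of layers: 103 / 0.05 → 2060 (rounded up).
Bottom layers = 8 × (81.4 + 2.73) = 673.04 s.
Regular layers = 2052 × (5.28 + 2.73) = 16436.52 s.
Sum: 673.04 + 16436.52 = 17109.56 s → 4.75 hours.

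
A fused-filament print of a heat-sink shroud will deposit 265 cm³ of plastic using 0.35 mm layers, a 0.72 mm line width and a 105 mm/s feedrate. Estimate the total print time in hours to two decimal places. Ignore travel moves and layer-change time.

Line area: 0.35 × 0.72 → 0.252 mm².
Toolpath length = 265 cm³ / 0.252 mm² = 265000 / 0.252 = 1051587.3 mm.
Extrusion time = 1051587.3 / 105, so 10015.1 s.
Converting: 10015.1 s = 2.78 hours.

2.78 hours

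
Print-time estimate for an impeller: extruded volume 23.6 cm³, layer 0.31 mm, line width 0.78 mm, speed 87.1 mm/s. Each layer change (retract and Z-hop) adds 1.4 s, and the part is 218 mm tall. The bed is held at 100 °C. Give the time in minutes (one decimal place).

Bead cross-section: 0.31 × 0.78 → 0.2418 mm².
Path length: 23600 mm³ / 0.2418 mm² → 97601.3 mm.
Extrusion time = 97601.3 / 87.1, so 1120.6 s.
Layer count = ceil(218 / 0.31) = 704.
Non-print overhead: 704 × 1.4 → 985.6 s.
Altogether 1120.6 + 985.6 = 2106.2 s, i.e. 35.1 minutes.

35.1 minutes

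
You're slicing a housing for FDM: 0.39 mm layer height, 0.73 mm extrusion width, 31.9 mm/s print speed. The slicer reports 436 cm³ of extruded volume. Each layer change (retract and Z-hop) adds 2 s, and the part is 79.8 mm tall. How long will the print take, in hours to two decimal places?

13.45 hours

Bead cross-section: 0.39 × 0.73 → 0.2847 mm².
Toolpath length = 436 cm³ / 0.2847 mm² = 436000 / 0.2847 = 1531436.6 mm.
Print-move time: 1531436.6 / 31.9 → 48007.4 s.
Layers = ⌈79.8/0.39⌉ = 205.
Layer-change overhead = 205 × 2 = 410 s.
Total = 48007.4 + 410 = 48417.4 s = 13.45 hours.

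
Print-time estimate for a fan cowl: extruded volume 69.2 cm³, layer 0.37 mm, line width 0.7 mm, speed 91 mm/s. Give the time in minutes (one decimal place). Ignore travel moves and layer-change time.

Bead cross-section = 0.37 × 0.7, so 0.259 mm².
Total extruded path = 69200/0.259 = 267181.5 mm.
Extrusion time = 267181.5 / 91, so 2936.1 s.
That's 2936.1 s → 48.9 minutes.

48.9 minutes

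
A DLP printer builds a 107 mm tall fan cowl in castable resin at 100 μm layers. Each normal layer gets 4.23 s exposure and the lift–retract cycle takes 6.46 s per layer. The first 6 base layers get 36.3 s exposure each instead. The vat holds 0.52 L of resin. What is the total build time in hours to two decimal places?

Layers = ⌈107/0.1⌉ = 1070.
Burn-in layers: 6 × (36.3 + 6.46) → 256.56 s.
Remaining layers = 1064 × (4.23 + 6.46) = 11374.16 s.
Sum: 256.56 + 11374.16 = 11630.72 s → 3.23 hours.

3.23 hours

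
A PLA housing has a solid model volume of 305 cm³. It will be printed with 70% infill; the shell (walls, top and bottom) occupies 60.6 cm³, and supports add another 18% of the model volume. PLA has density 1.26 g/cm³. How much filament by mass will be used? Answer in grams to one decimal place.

361.1 g

Interior volume: 305 − 60.6 → 244.4 cm³.
Deposited infill = 0.70 × 244.4 = 171.08 cm³.
Support = 0.18 × 305, so 54.9 cm³.
Deposited volume: 60.6 + 171.08 + 54.9 → 286.58 cm³.
Mass = 286.58 × 1.26 = 361.0908 g.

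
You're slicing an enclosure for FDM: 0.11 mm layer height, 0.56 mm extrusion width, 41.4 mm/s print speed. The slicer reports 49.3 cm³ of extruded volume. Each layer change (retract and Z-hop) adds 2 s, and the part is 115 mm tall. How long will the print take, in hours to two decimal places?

5.95 hours

Line area = 0.11 × 0.56 = 0.0616 mm².
Path length: 49300 mm³ / 0.0616 mm² → 800324.7 mm.
Time extruding = 800324.7 / 41.4, so 19331.5 s.
Layers = ⌈115/0.11⌉ = 1046.
Non-print overhead = 1046 × 2, so 2092 s.
Altogether 19331.5 + 2092 = 21423.5 s, i.e. 5.95 hours.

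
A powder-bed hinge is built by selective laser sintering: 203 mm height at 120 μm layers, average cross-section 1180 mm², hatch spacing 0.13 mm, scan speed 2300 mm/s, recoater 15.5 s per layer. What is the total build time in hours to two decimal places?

Number of layers: 203 / 0.12 → 1692 (rounded up).
Hatch length per layer: 1180 / 0.13 → 9076.9 mm.
Scan time per layer = 9076.9 / 2300, so 3.9465 s.
Layer cycle = 3.9465 + 15.5 = 19.4465 s.
Total: 1692 × 19.4465 s = 32903.478 s → 9.14 hours.

9.14 hours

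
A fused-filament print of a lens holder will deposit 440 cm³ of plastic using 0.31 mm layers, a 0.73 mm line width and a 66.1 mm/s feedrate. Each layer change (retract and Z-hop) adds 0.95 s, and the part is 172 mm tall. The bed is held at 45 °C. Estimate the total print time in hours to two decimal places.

8.32 hours

Extrusion cross-section = 0.31 × 0.73 = 0.2263 mm².
Toolpath length = 440 cm³ / 0.2263 mm² = 440000 / 0.2263 = 1944321.7 mm.
Time extruding = 1944321.7 / 66.1, so 29414.9 s.
Layer count = ceil(172 / 0.31) = 555.
Layer-change overhead: 555 × 0.95 → 527.25 s.
Altogether 29414.9 + 527.25 = 29942.15 s, i.e. 8.32 hours.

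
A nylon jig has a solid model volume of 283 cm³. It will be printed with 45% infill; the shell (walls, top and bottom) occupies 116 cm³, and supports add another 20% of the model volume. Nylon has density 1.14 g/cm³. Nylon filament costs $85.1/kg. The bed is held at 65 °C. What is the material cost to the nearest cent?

Volume inside the shell = 283 − 116 = 167 cm³.
Deposited infill: 0.45 × 167 → 75.15 cm³.
Support = 0.20 × 283, so 56.6 cm³.
Total extruded: 116 + 75.15 + 56.6 → 247.75 cm³.
Mass: 247.75 × 1.14 → 282.435 g.
Cost = 282.435 g / 1000 × $85.1/kg = $24.04.

$24.04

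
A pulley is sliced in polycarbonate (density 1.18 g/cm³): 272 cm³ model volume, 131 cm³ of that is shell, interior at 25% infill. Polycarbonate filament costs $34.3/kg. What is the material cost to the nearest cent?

$6.73

Volume inside the shell = 272 − 131, so 141 cm³.
Deposited infill: 0.25 × 141 → 35.25 cm³.
Deposited volume = 131 + 35.25, so 166.25 cm³.
Mass = 166.25 × 1.18, so 196.175 g.
At $34.3/kg: 196.175/1000 × 34.3 = $6.73.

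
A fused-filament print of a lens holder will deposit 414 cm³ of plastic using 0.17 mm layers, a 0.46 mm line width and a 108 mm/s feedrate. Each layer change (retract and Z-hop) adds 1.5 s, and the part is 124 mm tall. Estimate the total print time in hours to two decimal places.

13.92 hours

Line area = 0.17 × 0.46, so 0.0782 mm².
Total extruded path = 414000/0.0782 = 5294117.6 mm.
Time extruding: 5294117.6 / 108 → 49019.6 s.
Layers = ⌈124/0.17⌉ = 730.
Layer-change overhead = 730 × 1.5, so 1095 s.
Altogether 49019.6 + 1095 = 50114.6 s, i.e. 13.92 hours.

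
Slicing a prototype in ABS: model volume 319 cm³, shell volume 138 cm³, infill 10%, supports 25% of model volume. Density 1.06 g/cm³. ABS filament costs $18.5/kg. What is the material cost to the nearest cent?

$4.63

Infill region = 319 − 138 = 181 cm³.
Deposited infill = 0.10 × 181, so 18.1 cm³.
Support = 0.25 × 319, so 79.75 cm³.
Total extruded = 138 + 18.1 + 79.75, so 235.85 cm³.
Mass = 235.85 × 1.06 = 250.001 g.
Cost = 250.001 g / 1000 × $18.5/kg = $4.63.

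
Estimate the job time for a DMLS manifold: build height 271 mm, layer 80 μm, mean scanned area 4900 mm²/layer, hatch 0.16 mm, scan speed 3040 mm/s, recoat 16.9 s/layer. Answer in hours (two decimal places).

25.39 hours

Number of layers: 271 / 0.08 → 3388 (rounded up).
Scan path per layer = 4900 / 0.16, so 30625 mm.
Per-layer scan time = 30625 / 3040, so 10.074 s.
Per-layer time: 10.074 + 16.9 → 26.974 s.
Build time = 3388 × 26.974 = 91387.912 s = 25.39 hours.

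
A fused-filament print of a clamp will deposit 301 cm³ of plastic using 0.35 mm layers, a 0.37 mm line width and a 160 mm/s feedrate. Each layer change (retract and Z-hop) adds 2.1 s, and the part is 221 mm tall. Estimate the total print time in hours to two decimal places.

Bead cross-section = 0.35 × 0.37, so 0.1295 mm².
Total extruded path = 301000/0.1295 = 2324324.3 mm.
Extrusion time: 2324324.3 / 160 → 14527 s.
Layer count = ceil(221 / 0.35) = 632.
Non-print overhead = 632 × 2.1 = 1327.2 s.
Total = 14527 + 1327.2 = 15854.2 s = 4.40 hours.

4.40 hours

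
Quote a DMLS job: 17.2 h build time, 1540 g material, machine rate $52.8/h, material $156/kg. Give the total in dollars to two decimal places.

Machine-time cost: 52.8 × 17.2 → $908.16.
Material cost = 156 × 1540/1000, so $240.24.
Total = 908.16 + 240.24 = $1148.40.

$1148.40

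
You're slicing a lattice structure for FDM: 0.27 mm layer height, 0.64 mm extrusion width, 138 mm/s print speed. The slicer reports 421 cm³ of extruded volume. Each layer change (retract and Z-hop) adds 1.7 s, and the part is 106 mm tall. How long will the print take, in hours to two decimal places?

Bead cross-section: 0.27 × 0.64 → 0.1728 mm².
Total extruded path = 421000/0.1728 = 2436342.6 mm.
Print-move time = 2436342.6 / 138 = 17654.7 s.
Layer count = ceil(106 / 0.27) = 393.
Non-print overhead = 393 × 1.7 = 668.1 s.
Total = 17654.7 + 668.1 = 18322.8 s = 5.09 hours.

5.09 hours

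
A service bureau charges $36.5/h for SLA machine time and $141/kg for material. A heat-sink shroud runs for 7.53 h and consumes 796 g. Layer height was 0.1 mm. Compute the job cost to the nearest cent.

Machine-time cost = 36.5 × 7.53 = $274.845.
Material cost = 141 × 796/1000 = $112.236.
Job cost: 274.845 + 112.236 = 387.081 ≈ $387.08.

$387.08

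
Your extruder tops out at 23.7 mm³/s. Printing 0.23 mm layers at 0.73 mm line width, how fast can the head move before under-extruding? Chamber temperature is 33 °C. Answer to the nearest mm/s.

141 mm/s

Bead cross-section = 0.23 × 0.73, so 0.1679 mm².
Max speed = 23.7 / 0.1679 = 141.16 ≈ 141 mm/s.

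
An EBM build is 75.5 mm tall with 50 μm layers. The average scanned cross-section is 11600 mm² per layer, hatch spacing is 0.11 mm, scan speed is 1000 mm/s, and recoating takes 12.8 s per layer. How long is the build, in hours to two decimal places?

49.60 hours

Number of layers: 75.5 / 0.05 → 1510 (rounded up).
Per-layer scan distance = 11600 / 0.11, so 105454.5 mm.
Per-layer scan time = 105454.5 / 1000 = 105.4545 s.
Per-layer time: 105.4545 + 12.8 → 118.2545 s.
Build time = 1510 × 118.2545 = 178564.295 s = 49.60 hours.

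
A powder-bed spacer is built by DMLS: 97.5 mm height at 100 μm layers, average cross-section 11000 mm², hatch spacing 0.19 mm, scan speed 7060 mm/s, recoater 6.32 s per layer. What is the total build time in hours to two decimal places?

Layer count = ceil(97.5 / 0.1) = 975.
Per-layer scan distance = 11000 / 0.19 = 57894.7 mm.
Per-layer scan time = 57894.7 / 7060 = 8.2004 s.
Per-layer time = 8.2004 + 6.32, so 14.5204 s.
Total: 975 × 14.5204 s = 14157.39 s → 3.93 hours.

3.93 hours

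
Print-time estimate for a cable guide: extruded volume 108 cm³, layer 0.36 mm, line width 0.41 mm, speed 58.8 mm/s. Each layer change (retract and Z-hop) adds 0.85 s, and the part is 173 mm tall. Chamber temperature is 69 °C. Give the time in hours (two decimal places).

Line area: 0.36 × 0.41 → 0.1476 mm².
Toolpath length = 108 cm³ / 0.1476 mm² = 108000 / 0.1476 = 731707.3 mm.
Time extruding = 731707.3 / 58.8, so 12444 s.
Layer count = ceil(173 / 0.36) = 481.
Non-print overhead = 481 × 0.85 = 408.85 s.
Total = 12444 + 408.85 = 12852.85 s = 3.57 hours.

3.57 hours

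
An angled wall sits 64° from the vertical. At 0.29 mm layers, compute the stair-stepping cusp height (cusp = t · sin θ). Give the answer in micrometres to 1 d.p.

Cusp = layer height × sin(64°) = 0.29 × 0.8988 = 0.260652 mm = 260.7 μm.

260.7 μm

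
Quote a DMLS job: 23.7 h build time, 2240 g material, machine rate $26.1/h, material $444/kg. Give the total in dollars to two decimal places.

Machine-time cost = 26.1 × 23.7 = $618.57.
Material charge = 444 × 2240/1000 = $994.56.
Job cost: 618.57 + 994.56 = $1613.13.

$1613.13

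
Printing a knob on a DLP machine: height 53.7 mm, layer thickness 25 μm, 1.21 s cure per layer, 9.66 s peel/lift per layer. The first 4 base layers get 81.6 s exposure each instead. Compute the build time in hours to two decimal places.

Layer count = ceil(53.7 / 0.025) = 2148.
Burn-in layers = 4 × (81.6 + 9.66), so 365.04 s.
Remaining layers = 2144 × (1.21 + 9.66), so 23305.28 s.
Total = 365.04 + 23305.28 = 23670.32 s = 6.58 hours.

6.58 hours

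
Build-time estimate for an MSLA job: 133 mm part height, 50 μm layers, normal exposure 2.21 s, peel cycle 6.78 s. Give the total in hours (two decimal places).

6.64 hours

Layers = ⌈133/0.05⌉ = 2660.
Cycle time: 2.21 + 6.78 → 8.99 s.
Total = 2660 × 8.99 = 23913.4 s = 6.64 hours.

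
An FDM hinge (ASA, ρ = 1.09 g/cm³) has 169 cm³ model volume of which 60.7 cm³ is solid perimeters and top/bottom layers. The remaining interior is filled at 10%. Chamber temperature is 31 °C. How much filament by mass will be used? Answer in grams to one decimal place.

Volume inside the shell = 169 − 60.7, so 108.3 cm³.
Deposited infill = 0.10 × 108.3 = 10.83 cm³.
Deposited volume: 60.7 + 10.83 → 71.53 cm³.
Mass: 71.53 × 1.09 → 77.9677 g.

78.0 g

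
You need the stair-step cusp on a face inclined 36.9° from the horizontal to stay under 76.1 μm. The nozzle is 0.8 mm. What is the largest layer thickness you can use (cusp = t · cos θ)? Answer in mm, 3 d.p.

Layer height = cusp / cos(36.9°) = 0.0761 / 0.7997 = 0.095 mm.

0.095 mm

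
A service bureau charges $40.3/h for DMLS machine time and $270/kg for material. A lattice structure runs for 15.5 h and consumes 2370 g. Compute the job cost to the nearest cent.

$1264.55

Time charge = 40.3 × 15.5 = $624.65.
Feedstock cost = 270 × 2370/1000, so $639.90.
Job cost: 624.65 + 639.90 = $1264.55.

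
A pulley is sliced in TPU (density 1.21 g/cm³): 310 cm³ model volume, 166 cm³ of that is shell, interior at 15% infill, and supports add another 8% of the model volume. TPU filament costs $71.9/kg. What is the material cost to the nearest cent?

Interior volume = 310 − 166 = 144 cm³.
Deposited infill = 0.15 × 144 = 21.6 cm³.
Support: 0.08 × 310 → 24.8 cm³.
Deposited volume = 166 + 21.6 + 24.8 = 212.4 cm³.
Mass: 212.4 × 1.21 → 257.004 g.
At $71.9/kg: 257.004/1000 × 71.9 = $18.48.

$18.48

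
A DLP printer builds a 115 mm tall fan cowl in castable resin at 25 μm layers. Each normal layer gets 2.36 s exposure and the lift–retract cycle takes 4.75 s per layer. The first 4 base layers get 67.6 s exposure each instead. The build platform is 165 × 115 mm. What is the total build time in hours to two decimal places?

9.16 hours

Number of layers: 115 / 0.025 → 4600 (rounded up).
Bottom layers: 4 × (67.6 + 4.75) → 289.4 s.
Normal layers: 4596 × (2.36 + 4.75) → 32677.56 s.
Total = 289.4 + 32677.56 = 32966.96 s = 9.16 hours.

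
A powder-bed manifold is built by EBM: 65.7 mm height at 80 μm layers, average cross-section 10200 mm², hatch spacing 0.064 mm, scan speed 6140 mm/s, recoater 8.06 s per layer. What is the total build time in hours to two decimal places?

Layer count = ceil(65.7 / 0.08) = 822.
Per-layer scan distance = 10200 / 0.064, so 159375 mm.
Beam time per layer = 159375 / 6140, so 25.9568 s.
Per-layer time: 25.9568 + 8.06 → 34.0168 s.
Total: 822 × 34.0168 s = 27961.8096 s → 7.77 hours.

7.77 hours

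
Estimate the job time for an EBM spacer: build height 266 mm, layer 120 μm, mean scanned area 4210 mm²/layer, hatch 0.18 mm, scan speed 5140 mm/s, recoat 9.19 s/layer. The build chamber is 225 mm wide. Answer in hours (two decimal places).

Number of layers: 266 / 0.12 → 2217 (rounded up).
Hatch length per layer = 4210 / 0.18 = 23388.9 mm.
Scan time per layer = 23388.9 / 5140, so 4.5504 s.
Time per layer = 4.5504 + 9.19, so 13.7404 s.
2217 layers × 13.7404 s/layer = 30462.4668 s, i.e. 8.46 hours.

8.46 hours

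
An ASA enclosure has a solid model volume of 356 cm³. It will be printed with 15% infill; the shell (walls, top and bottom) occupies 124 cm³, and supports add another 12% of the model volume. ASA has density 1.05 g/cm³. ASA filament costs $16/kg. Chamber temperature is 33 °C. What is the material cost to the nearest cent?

$3.39

Infill region: 356 − 124 → 232 cm³.
Infill volume = 0.15 × 232, so 34.8 cm³.
Support: 0.12 × 356 → 42.72 cm³.
Total printed volume = 124 + 34.8 + 42.72 = 201.52 cm³.
Mass = 201.52 × 1.05, so 211.596 g.
At $16/kg: 211.596/1000 × 16 = $3.39.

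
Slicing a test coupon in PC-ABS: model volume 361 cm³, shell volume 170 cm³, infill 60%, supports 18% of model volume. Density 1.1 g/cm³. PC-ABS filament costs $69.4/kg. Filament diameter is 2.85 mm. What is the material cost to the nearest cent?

Infill region = 361 − 170 = 191 cm³.
Infill volume: 0.60 × 191 → 114.6 cm³.
Support: 0.18 × 361 → 64.98 cm³.
Deposited volume = 170 + 114.6 + 64.98, so 349.58 cm³.
Mass = 349.58 × 1.1 = 384.538 g.
Cost = 384.538 g / 1000 × $69.4/kg = $26.69.

$26.69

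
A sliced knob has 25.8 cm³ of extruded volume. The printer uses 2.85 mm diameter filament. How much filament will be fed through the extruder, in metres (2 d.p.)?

4.04 m

Cross-section of 2.85 mm filament: π·(2.85/2)² = 6.3794 mm².
L = 25800 mm³ / 6.3794 mm² = 4044.27 mm, i.e. 4.04 m.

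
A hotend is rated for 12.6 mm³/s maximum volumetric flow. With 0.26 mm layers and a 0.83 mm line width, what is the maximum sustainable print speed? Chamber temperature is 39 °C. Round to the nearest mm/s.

A: 0.26 × 0.83 → 0.2158 mm².
v_max = Q/A = 12.6/0.2158 = 58.39 mm/s → 58 mm/s.

58 mm/s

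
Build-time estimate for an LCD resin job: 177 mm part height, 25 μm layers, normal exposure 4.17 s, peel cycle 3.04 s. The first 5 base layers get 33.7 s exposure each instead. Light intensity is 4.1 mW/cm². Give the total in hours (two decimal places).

14.22 hours

Layer count = ceil(177 / 0.025) = 7080.
Base layers = 5 × (33.7 + 3.04), so 183.7 s.
Regular layers = 7075 × (4.17 + 3.04), so 51010.75 s.
Total = 183.7 + 51010.75 = 51194.45 s = 14.22 hours.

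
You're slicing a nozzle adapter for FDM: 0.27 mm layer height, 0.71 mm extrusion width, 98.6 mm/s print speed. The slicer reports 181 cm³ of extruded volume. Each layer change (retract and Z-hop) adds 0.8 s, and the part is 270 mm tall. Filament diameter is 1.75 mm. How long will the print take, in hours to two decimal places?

Bead cross-section: 0.27 × 0.71 → 0.1917 mm².
Path length: 181000 mm³ / 0.1917 mm² → 944183.6 mm.
Print-move time = 944183.6 / 98.6, so 9575.9 s.
Layers = ⌈270/0.27⌉ = 1000.
Non-print overhead = 1000 × 0.8, so 800 s.
Total = 9575.9 + 800 = 10375.9 s = 2.88 hours.

2.88 hours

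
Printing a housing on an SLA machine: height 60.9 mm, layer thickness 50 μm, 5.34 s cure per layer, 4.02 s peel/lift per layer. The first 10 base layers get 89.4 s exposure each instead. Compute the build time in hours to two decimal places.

Layer count = ceil(60.9 / 0.05) = 1218.
Bottom layers = 10 × (89.4 + 4.02), so 934.2 s.
Remaining layers = 1208 × (5.34 + 4.02) = 11306.88 s.
Total = 934.2 + 11306.88 = 12241.08 s = 3.40 hours.

3.40 hours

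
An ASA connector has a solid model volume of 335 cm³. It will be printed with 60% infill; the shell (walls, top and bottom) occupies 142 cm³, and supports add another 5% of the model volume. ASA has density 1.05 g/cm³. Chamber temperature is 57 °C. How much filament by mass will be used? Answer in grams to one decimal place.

Volume inside the shell = 335 − 142, so 193 cm³.
Deposited infill = 0.60 × 193 = 115.8 cm³.
Support: 0.05 × 335 → 16.75 cm³.
Total extruded = 142 + 115.8 + 16.75, so 274.55 cm³.
Mass = 274.55 × 1.05 = 288.2775 g.

288.3 g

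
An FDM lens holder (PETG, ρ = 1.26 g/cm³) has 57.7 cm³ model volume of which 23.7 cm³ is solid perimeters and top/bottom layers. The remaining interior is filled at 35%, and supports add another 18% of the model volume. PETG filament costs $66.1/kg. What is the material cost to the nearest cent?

Volume inside the shell: 57.7 − 23.7 → 34 cm³.
Infill deposited: 0.35 × 34 → 11.9 cm³.
Support = 0.18 × 57.7 = 10.386 cm³.
Total printed volume = 23.7 + 11.9 + 10.386, so 45.986 cm³.
Mass = 45.986 × 1.26 = 57.94236 g.
Cost = 57.94236 g / 1000 × $66.1/kg = $3.83.

$3.83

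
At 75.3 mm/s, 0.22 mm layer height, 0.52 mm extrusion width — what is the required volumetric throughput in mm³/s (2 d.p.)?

8.61

Extrusion cross-section = 0.22 × 0.52, so 0.1144 mm².
Volumetric flow = 75.3 × 0.1144 = 8.61 mm³/s.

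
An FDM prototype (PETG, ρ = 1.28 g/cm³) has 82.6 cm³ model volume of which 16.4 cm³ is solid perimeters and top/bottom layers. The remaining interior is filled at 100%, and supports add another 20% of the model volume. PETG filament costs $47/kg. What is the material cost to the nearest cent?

Infill region = 82.6 − 16.4 = 66.2 cm³.
Infill deposited: 1.00 × 66.2 → 66.2 cm³.
Support = 0.20 × 82.6, so 16.52 cm³.
Total extruded: 16.4 + 66.2 + 16.52 → 99.12 cm³.
Mass = 99.12 × 1.28 = 126.8736 g.
Cost = 126.8736 g / 1000 × $47/kg = $5.96.

$5.96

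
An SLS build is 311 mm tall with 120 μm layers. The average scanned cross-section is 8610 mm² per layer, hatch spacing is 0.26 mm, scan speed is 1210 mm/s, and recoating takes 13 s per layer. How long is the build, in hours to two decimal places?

29.07 hours

Layers = ⌈311/0.12⌉ = 2592.
Hatch length per layer: 8610 / 0.26 → 33115.4 mm.
Per-layer scan time = 33115.4 / 1210, so 27.3681 s.
Time per layer: 27.3681 + 13 → 40.3681 s.
Total: 2592 × 40.3681 s = 104634.1152 s → 29.07 hours.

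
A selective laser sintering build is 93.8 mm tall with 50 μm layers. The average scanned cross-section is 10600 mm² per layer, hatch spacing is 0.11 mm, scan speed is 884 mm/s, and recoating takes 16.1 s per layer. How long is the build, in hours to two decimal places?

Layer count = ceil(93.8 / 0.05) = 1876.
Hatch length per layer = 10600 / 0.11, so 96363.6 mm.
Scan time per layer: 96363.6 / 884 → 109.0086 s.
Per-layer time = 109.0086 + 16.1, so 125.1086 s.
Total: 1876 × 125.1086 s = 234703.7336 s → 65.20 hours.

65.20 hours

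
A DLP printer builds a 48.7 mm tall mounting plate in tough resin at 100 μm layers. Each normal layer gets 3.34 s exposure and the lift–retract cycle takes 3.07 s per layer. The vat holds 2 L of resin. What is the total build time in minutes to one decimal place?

Layer count = ceil(48.7 / 0.1) = 487.
Each layer takes = 3.34 + 3.07 = 6.41 s.
Total = 487 × 6.41 = 3121.67 s = 52.0 minutes.

52.0 minutes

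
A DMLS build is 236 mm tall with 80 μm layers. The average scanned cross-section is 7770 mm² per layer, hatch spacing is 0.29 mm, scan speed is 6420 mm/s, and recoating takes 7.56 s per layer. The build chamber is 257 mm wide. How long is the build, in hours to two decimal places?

Number of layers: 236 / 0.08 → 2950 (rounded up).
Hatch length per layer = 7770 / 0.29, so 26793.1 mm.
Scan time per layer = 26793.1 / 6420, so 4.1734 s.
Time per layer = 4.1734 + 7.56, so 11.7334 s.
Build time = 2950 × 11.7334 = 34613.53 s = 9.61 hours.

9.61 hours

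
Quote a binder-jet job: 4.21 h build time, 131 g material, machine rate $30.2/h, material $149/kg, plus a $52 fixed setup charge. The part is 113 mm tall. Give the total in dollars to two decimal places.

$198.66

Machine-time cost = 30.2 × 4.21 = $127.142.
Material charge = 149 × 131/1000, so $19.519.
Total = 127.142 + 19.519 + 52 = 198.661 ≈ $198.66.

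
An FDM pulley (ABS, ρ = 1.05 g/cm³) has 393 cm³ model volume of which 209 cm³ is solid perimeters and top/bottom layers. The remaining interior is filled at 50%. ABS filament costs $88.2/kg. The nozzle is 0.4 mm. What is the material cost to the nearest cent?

$27.88

Infill region = 393 − 209 = 184 cm³.
Infill deposited: 0.50 × 184 → 92 cm³.
Total printed volume: 209 + 92 → 301 cm³.
Mass = 301 × 1.05 = 316.05 g.
At $88.2/kg: 316.05/1000 × 88.2 = $27.88.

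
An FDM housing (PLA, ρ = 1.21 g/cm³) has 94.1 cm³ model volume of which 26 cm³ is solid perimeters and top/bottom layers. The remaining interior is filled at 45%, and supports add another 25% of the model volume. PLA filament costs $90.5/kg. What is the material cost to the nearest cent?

Infill region = 94.1 − 26 = 68.1 cm³.
Infill volume: 0.45 × 68.1 → 30.645 cm³.
Support = 0.25 × 94.1 = 23.525 cm³.
Deposited volume = 26 + 30.645 + 23.525, so 80.17 cm³.
Mass = 80.17 × 1.21 = 97.0057 g.
Cost = 97.0057 g / 1000 × $90.5/kg = $8.78.

$8.78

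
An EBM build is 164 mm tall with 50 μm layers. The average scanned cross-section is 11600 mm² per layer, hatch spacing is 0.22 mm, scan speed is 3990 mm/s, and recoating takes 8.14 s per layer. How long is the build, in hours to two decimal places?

Layers = ⌈164/0.05⌉ = 3280.
Per-layer scan distance = 11600 / 0.22, so 52727.3 mm.
Beam time per layer = 52727.3 / 3990 = 13.2149 s.
Per-layer time = 13.2149 + 8.14 = 21.3549 s.
3280 layers × 21.3549 s/layer = 70044.072 s, i.e. 19.46 hours.

19.46 hours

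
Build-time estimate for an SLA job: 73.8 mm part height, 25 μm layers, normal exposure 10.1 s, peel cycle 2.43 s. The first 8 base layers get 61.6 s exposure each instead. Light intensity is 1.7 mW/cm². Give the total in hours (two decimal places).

10.39 hours

Number of layers: 73.8 / 0.025 → 2952 (rounded up).
Bottom layers: 8 × (61.6 + 2.43) → 512.24 s.
Remaining layers = 2944 × (10.1 + 2.43) = 36888.32 s.
Sum: 512.24 + 36888.32 = 37400.56 s → 10.39 hours.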